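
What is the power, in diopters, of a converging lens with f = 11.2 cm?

f = 11.2 cm = 0.112 m.
P = 1/f = 1/(0.112 m) = +8.93 D.

P = +8.93 D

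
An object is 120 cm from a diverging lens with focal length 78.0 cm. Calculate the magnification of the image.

For a diverging lens, f = -78.0 cm.
1/d_i = 1/f − 1/d_o = 1/(-78.00) − 1/(120) = -0.02115, so d_i = -47.27 cm.
m = −d_i/d_o = −(-47.27)/(120) = +0.394.
The image is virtual, upright and reduced, on the same side as the object.

m = +0.394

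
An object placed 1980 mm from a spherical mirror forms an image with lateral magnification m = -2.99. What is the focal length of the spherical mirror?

f = 1480 mm (concave)

m = −d_i/d_o ⇒ d_i = −m·d_o = −(-2.99)·(1980) = 5920 mm.
1/f = 1/d_o + 1/d_i = 1/(1980) + 1/(5920) = 0.0006740, so f = 1480 mm.
Since f is positive, the spherical mirror is concave.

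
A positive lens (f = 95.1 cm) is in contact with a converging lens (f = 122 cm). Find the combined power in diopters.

P₁ = 1/f₁ = 1/(0.951 m) = +1.052 D; P₂ = 1/f₂ = 1/(1.22 m) = +0.8197 D.
For thin lenses in contact, P = P₁ + P₂ = (+1.052) + (+0.8197) = +1.87 D.

P = +1.87 D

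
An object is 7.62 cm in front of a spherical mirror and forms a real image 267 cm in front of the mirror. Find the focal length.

f = 7.41 cm (concave)

Real image ⇒ d_i = +267 cm.
1/f = 1/d_o + 1/d_i = 1/(7.62) + 1/(267) = 0.1350, so f = 7.41 cm.
Since f is positive, the spherical mirror is concave.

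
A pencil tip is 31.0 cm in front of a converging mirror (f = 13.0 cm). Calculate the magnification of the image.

1/d_i = 1/f − 1/d_o = 1/(13.00) − 1/(31.0) = 0.04467, so d_i = 22.39 cm.
m = −d_i/d_o = −(22.39)/(31.0) = -0.722.
The image is real, inverted and reduced, in front of the mirror.

m = -0.722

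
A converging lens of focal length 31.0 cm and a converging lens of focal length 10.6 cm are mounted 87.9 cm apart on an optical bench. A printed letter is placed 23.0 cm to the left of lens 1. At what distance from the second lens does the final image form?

Lens 1: 1/d_i1 = 1/f₁ − 1/d_o1 = 1/(31.0) − 1/(23.0) = -0.01122, so d_i1 = -89.12 cm.
The intermediate image is 89.12 cm to the left of lens 1 (virtual), which is 87.9 − (-89.12) = 177.0 cm to the left of lens 2, so d_o2 = +177.0 cm.
Lens 2: 1/d_i2 = 1/f₂ − 1/d_o2 = 1/(10.6) − 1/(177.0) = 0.08869, so d_i2 = 11.3 cm.
The final image is real, 11.3 cm to the right of lens 2 (overall magnification ≈ -0.25).

11.3 cm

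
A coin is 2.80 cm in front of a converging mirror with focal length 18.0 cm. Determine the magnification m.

m = +1.18

1/d_i = 1/f − 1/d_o = 1/(18.00) − 1/(2.80) = -0.3016, so d_i = -3.316 cm.
m = −d_i/d_o = −(-3.316)/(2.80) = +1.18.
The image is virtual, upright and enlarged, behind the mirror.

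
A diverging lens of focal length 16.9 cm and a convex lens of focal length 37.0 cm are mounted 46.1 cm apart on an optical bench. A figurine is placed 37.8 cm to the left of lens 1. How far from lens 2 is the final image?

Lens 1 is diverging, so f₁ = −16.9 cm.
Lens 1: 1/d_i1 = 1/f₁ − 1/d_o1 = 1/(-16.9) − 1/(37.8) = -0.08563, so d_i1 = -11.68 cm.
The intermediate image is 11.68 cm to the left of lens 1 (virtual), which is 46.1 − (-11.68) = 57.78 cm to the left of lens 2, so d_o2 = +57.78 cm.
Lens 2: 1/d_i2 = 1/f₂ − 1/d_o2 = 1/(37.0) − 1/(57.78) = 0.009720, so d_i2 = 103 cm.
The final image is real, 103 cm to the right of lens 2 (overall magnification ≈ -0.55).

103 cm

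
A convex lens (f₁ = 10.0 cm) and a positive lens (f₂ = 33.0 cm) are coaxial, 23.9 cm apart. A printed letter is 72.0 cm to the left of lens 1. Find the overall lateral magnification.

Lens 1: 1/d_i1 = 1/(10.0) − 1/(72.0) = 0.08611, so d_i1 = 11.61 cm; m₁ = −d_i1/d_o1 = -0.1613.
d_o2 = 23.9 − (11.61) = 12.29 cm.
Lens 2: 1/d_i2 = 1/(33.0) − 1/(12.29) = -0.05106, so d_i2 = -19.58 cm; m₂ = −d_i2/d_o2 = +1.593.
m = m₁·m₂ = (-0.1613)(+1.593) = -0.257.

m = -0.257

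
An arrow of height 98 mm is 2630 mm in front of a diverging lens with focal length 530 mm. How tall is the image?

16.4 mm

For a diverging lens, f = -530 mm.
1/d_i = 1/f − 1/d_o = 1/(-530.0) − 1/(2630) = -0.002267, so d_i = -441.1 mm.
m = −d_i/d_o = +0.1677.
|h_i| = |m|·h_o = 0.1677 × 98 = 16.4 mm. The image is virtual, upright and reduced, on the same side as the object.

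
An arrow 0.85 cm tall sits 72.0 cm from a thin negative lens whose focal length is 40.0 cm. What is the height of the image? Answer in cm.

For a negative lens, f = -40.0 cm.
1/d_i = 1/f − 1/d_o = 1/(-40.00) − 1/(72.0) = -0.03889, so d_i = -25.71 cm.
m = −d_i/d_o = +0.3571.
|h_i| = |m|·h_o = 0.3571 × 0.85 = 0.304 cm. The image is virtual, upright and reduced, on the same side as the object.

0.304 cm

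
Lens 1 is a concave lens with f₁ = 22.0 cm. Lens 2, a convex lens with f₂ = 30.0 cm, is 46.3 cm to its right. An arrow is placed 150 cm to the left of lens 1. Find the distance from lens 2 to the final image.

55.4 cm

Lens 1 is diverging, so f₁ = −22.0 cm.
Lens 1: 1/d_i1 = 1/f₁ − 1/d_o1 = 1/(-22.0) − 1/(150) = -0.05212, so d_i1 = -19.19 cm.
The intermediate image is 19.19 cm to the left of lens 1 (virtual), which is 46.3 − (-19.19) = 65.49 cm to the left of lens 2, so d_o2 = +65.49 cm.
Lens 2: 1/d_i2 = 1/f₂ − 1/d_o2 = 1/(30.0) − 1/(65.49) = 0.01806, so d_i2 = 55.4 cm.
The final image is real, 55.4 cm to the right of lens 2 (overall magnification ≈ -0.11).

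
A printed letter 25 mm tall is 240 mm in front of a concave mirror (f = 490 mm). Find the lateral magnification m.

m = +1.96

1/d_i = 1/f − 1/d_o = 1/(490.0) − 1/(240) = -0.002126, so d_i = -470.4 mm.
m = −d_i/d_o = −(-470.4)/(240) = +1.96.
The image is virtual, upright and enlarged, behind the mirror.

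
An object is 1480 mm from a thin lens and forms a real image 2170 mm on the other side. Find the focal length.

Real image ⇒ d_i = +2170 mm.
1/f = 1/d_o + 1/d_i = 1/(1480) + 1/(2170) = 0.001137, so f = 880 mm.
Since f is positive, the thin lens is converging.

f = 880 mm (converging)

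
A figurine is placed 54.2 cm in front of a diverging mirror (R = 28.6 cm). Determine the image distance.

f = R/2 = 28.6/2 = 14.30 cm; for a diverging mirror, f = -14.30 cm.
Mirror equation: 1/s_i = 1/f − 1/s_o = 1/(-14.30) − 1/(54.2) = -0.06993 − 0.01845 = -0.08838, so s_i = -11.3 cm.
The image is virtual, upright and reduced, behind the mirror.

11.3 cm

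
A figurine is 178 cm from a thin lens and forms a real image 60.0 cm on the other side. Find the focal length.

f = 44.9 cm (converging)

Real image ⇒ d_i = +60.0 cm.
1/f = 1/d_o + 1/d_i = 1/(178) + 1/(60.0) = 0.02228, so f = 44.9 cm.
Since f is positive, the thin lens is converging.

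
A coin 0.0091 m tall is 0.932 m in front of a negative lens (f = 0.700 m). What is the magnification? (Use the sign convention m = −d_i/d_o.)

m = +0.429

For a negative lens, f = -0.700 m.
1/d_i = 1/f − 1/d_o = 1/(-0.7000) − 1/(0.932) = -2.502, so d_i = -0.3998 m.
m = −d_i/d_o = −(-0.3998)/(0.932) = +0.429.
The image is virtual, upright and reduced, on the same side as the object.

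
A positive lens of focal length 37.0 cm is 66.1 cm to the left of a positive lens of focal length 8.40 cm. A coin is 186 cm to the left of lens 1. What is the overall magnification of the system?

Lens 1: 1/d_i1 = 1/(37.0) − 1/(186) = 0.02165, so d_i1 = 46.19 cm; m₁ = −d_i1/d_o1 = -0.2483.
d_o2 = 66.1 − (46.19) = 19.91 cm.
Lens 2: 1/d_i2 = 1/(8.40) − 1/(19.91) = 0.06882, so d_i2 = 14.53 cm; m₂ = −d_i2/d_o2 = -0.7298.
m = m₁·m₂ = (-0.2483)(-0.7298) = +0.181.

m = +0.181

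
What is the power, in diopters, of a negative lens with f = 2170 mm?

For a negative lens, f = −2170 mm.
f = -217 cm = -2.17 m.
P = 1/f = 1/(-2.17 m) = -0.461 D.

P = -0.461 D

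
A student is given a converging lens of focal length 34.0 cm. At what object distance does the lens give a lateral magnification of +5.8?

m = −d_i/d_o ⇒ d_i = −m·d_o.
1/f = 1/d_o + 1/d_i = 1/d_o − 1/(m·d_o) = (1 − 1/m)/d_o, so d_o = f(1 − 1/m) = (34.00)(1 − 1/(+5.8)) = 28.1 cm.

28.1 cm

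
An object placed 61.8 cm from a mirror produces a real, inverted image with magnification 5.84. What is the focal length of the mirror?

m = −d_i/d_o ⇒ d_i = −m·d_o = −(-5.84)·(61.8) = 360.9 cm.
1/f = 1/d_o + 1/d_i = 1/(61.8) + 1/(360.9) = 0.01895, so f = 52.8 cm.
Since f is positive, the mirror is concave.

f = 52.8 cm (concave)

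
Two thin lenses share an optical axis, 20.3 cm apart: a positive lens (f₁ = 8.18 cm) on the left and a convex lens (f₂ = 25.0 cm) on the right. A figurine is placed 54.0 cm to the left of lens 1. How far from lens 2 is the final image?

18.6 cm

Lens 1: 1/d_i1 = 1/f₁ − 1/d_o1 = 1/(8.18) − 1/(54.0) = 0.1037, so d_i1 = 9.640 cm.
The intermediate image is 9.640 cm to the right of lens 1, which is 20.3 − (9.640) = 10.66 cm to the left of lens 2, so d_o2 = +10.66 cm.
Lens 2: 1/d_i2 = 1/f₂ − 1/d_o2 = 1/(25.0) − 1/(10.66) = -0.05381, so d_i2 = -18.6 cm.
The final image is virtual, 18.6 cm to the left of lens 2 (overall magnification ≈ -0.31).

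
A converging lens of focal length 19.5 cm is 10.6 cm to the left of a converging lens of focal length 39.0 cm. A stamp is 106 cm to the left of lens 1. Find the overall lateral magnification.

Lens 1: 1/d_i1 = 1/(19.5) − 1/(106) = 0.04185, so d_i1 = 23.90 cm; m₁ = −d_i1/d_o1 = -0.2255.
d_o2 = 10.6 − (23.90) = -13.30 cm (virtual object).
Lens 2: 1/d_i2 = 1/(39.0) − 1/(-13.30) = 0.1008, so d_i2 = 9.918 cm; m₂ = −d_i2/d_o2 = +0.7457.
m = m₁·m₂ = (-0.2255)(+0.7457) = -0.168.

m = -0.168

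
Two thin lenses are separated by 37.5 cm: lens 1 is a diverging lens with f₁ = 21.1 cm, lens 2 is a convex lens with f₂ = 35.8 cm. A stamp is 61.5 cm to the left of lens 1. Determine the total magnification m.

m = -0.525

f₁ = −21.1 cm (diverging).
Lens 1: 1/d_i1 = 1/(-21.1) − 1/(61.5) = -0.06365, so d_i1 = -15.71 cm; m₁ = −d_i1/d_o1 = +0.2554.
d_o2 = 37.5 − (-15.71) = 53.21 cm.
Lens 2: 1/d_i2 = 1/(35.8) − 1/(53.21) = 0.009140, so d_i2 = 109.4 cm; m₂ = −d_i2/d_o2 = -2.056.
m = m₁·m₂ = (+0.2554)(-2.056) = -0.525.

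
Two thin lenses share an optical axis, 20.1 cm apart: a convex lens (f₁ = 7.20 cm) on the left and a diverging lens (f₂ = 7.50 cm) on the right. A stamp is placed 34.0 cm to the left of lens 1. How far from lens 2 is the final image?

4.45 cm

Lens 1: 1/d_i1 = 1/f₁ − 1/d_o1 = 1/(7.20) − 1/(34.0) = 0.1095, so d_i1 = 9.134 cm.
The intermediate image is 9.134 cm to the right of lens 1, which is 20.1 − (9.134) = 10.97 cm to the left of lens 2, so d_o2 = +10.97 cm.
Lens 2 is diverging, so f₂ = −7.50 cm.
Lens 2: 1/d_i2 = 1/f₂ − 1/d_o2 = 1/(-7.50) − 1/(10.97) = -0.2245, so d_i2 = -4.45 cm.
The final image is virtual, 4.45 cm to the left of lens 2 (overall magnification ≈ -0.11).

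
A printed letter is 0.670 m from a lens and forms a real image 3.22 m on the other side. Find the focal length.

Real image ⇒ d_i = +3.22 m.
1/f = 1/d_o + 1/d_i = 1/(0.670) + 1/(3.22) = 1.803, so f = 0.555 m.
Since f is positive, the lens is converging.

f = 0.555 m (converging)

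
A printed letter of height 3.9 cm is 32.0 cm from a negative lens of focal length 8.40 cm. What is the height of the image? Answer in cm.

0.811 cm

For a negative lens, f = -8.40 cm.
1/d_i = 1/f − 1/d_o = 1/(-8.400) − 1/(32.0) = -0.1503, so d_i = -6.653 cm.
m = −d_i/d_o = +0.2079.
|h_i| = |m|·h_o = 0.2079 × 3.9 = 0.811 cm. The image is virtual, upright and reduced, on the same side as the object.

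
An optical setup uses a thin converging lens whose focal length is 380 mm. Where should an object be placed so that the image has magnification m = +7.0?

326 mm

m = −d_i/d_o ⇒ d_i = −m·d_o.
1/f = 1/d_o + 1/d_i = 1/d_o − 1/(m·d_o) = (1 − 1/m)/d_o, so d_o = f(1 − 1/m) = (380.0)(1 − 1/(+7.0)) = 326 mm.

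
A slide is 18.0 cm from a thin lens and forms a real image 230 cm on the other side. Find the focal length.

Real image ⇒ d_i = +230 cm.
1/f = 1/d_o + 1/d_i = 1/(18.0) + 1/(230) = 0.05990, so f = 16.7 cm.
Since f is positive, the thin lens is converging.

f = 16.7 cm (converging)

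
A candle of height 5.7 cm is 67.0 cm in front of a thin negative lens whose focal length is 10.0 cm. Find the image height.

For a negative lens, f = -10.0 cm.
1/d_i = 1/f − 1/d_o = 1/(-10.00) − 1/(67.0) = -0.1149, so d_i = -8.701 cm.
m = −d_i/d_o = +0.1299.
|h_i| = |m|·h_o = 0.1299 × 5.7 = 0.740 cm. The image is virtual, upright and reduced, on the same side as the object.

0.740 cm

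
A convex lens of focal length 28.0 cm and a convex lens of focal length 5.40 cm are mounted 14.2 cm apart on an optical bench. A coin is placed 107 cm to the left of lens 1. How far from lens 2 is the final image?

4.40 cm

Lens 1: 1/d_i1 = 1/f₁ − 1/d_o1 = 1/(28.0) − 1/(107) = 0.02637, so d_i1 = 37.92 cm.
The intermediate image is 37.92 cm to the right of lens 1, which lies 23.72 cm to the right of lens 2 — a virtual object — so d_o2 = −23.72 cm.
Lens 2: 1/d_i2 = 1/f₂ − 1/d_o2 = 1/(5.40) − 1/(-23.72) = 0.2273, so d_i2 = 4.40 cm.
The final image is real, 4.40 cm to the right of lens 2 (overall magnification ≈ -0.066).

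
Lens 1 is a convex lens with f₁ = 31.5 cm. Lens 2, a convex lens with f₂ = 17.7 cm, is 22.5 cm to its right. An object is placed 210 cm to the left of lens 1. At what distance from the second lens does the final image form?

7.99 cm

Lens 1: 1/d_i1 = 1/f₁ − 1/d_o1 = 1/(31.5) − 1/(210) = 0.02698, so d_i1 = 37.06 cm.
The intermediate image is 37.06 cm to the right of lens 1, which lies 14.56 cm to the right of lens 2 — a virtual object — so d_o2 = −14.56 cm.
Lens 2: 1/d_i2 = 1/f₂ − 1/d_o2 = 1/(17.7) − 1/(-14.56) = 0.1252, so d_i2 = 7.99 cm.
The final image is real, 7.99 cm to the right of lens 2 (overall magnification ≈ -0.097).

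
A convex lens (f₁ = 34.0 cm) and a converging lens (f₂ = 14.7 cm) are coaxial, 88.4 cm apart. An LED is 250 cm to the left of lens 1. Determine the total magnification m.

Lens 1: 1/d_i1 = 1/(34.0) − 1/(250) = 0.02541, so d_i1 = 39.35 cm; m₁ = −d_i1/d_o1 = -0.1574.
d_o2 = 88.4 − (39.35) = 49.05 cm.
Lens 2: 1/d_i2 = 1/(14.7) − 1/(49.05) = 0.04764, so d_i2 = 20.99 cm; m₂ = −d_i2/d_o2 = -0.4279.
m = m₁·m₂ = (-0.1574)(-0.4279) = +0.0674.

m = +0.0674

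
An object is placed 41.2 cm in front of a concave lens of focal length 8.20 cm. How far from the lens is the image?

For a concave lens, f = -8.20 cm.
Thin-lens equation: 1/v = 1/f − 1/u = 1/(-8.200) − 1/(41.2) = -0.1220 − 0.02427 = -0.1462, so v = -6.84 cm.
The image is virtual, upright and reduced, on the same side as the object.

6.84 cm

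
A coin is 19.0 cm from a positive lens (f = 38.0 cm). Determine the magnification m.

m = +2.00

1/d_i = 1/f − 1/d_o = 1/(38.00) − 1/(19.0) = -0.02632, so d_i = -38.00 cm.
m = −d_i/d_o = −(-38.00)/(19.0) = +2.00.
The image is virtual, upright and enlarged, on the same side as the object.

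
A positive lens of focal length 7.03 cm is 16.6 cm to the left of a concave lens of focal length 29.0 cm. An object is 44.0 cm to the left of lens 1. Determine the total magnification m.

Lens 1: 1/d_i1 = 1/(7.03) − 1/(44.0) = 0.1195, so d_i1 = 8.367 cm; m₁ = −d_i1/d_o1 = -0.1902.
d_o2 = 16.6 − (8.367) = 8.233 cm.
f₂ = −29.0 cm (diverging).
Lens 2: 1/d_i2 = 1/(-29.0) − 1/(8.233) = -0.1559, so d_i2 = -6.413 cm; m₂ = −d_i2/d_o2 = +0.7789.
m = m₁·m₂ = (-0.1902)(+0.7789) = -0.148.

m = -0.148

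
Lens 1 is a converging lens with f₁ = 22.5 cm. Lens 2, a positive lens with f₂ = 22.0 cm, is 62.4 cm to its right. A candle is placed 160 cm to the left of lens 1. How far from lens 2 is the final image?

56.0 cm

Lens 1: 1/d_i1 = 1/f₁ − 1/d_o1 = 1/(22.5) − 1/(160) = 0.03819, so d_i1 = 26.18 cm.
The intermediate image is 26.18 cm to the right of lens 1, which is 62.4 − (26.18) = 36.22 cm to the left of lens 2, so d_o2 = +36.22 cm.
Lens 2: 1/d_i2 = 1/f₂ − 1/d_o2 = 1/(22.0) − 1/(36.22) = 0.01785, so d_i2 = 56.0 cm.
The final image is real, 56.0 cm to the right of lens 2 (overall magnification ≈ 0.25).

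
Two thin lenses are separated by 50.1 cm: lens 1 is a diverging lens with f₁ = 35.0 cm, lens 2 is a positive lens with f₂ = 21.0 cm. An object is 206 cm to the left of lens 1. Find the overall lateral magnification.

f₁ = −35.0 cm (diverging).
Lens 1: 1/d_i1 = 1/(-35.0) − 1/(206) = -0.03343, so d_i1 = -29.92 cm; m₁ = −d_i1/d_o1 = +0.1452.
d_o2 = 50.1 − (-29.92) = 80.02 cm.
Lens 2: 1/d_i2 = 1/(21.0) − 1/(80.02) = 0.03512, so d_i2 = 28.47 cm; m₂ = −d_i2/d_o2 = -0.3558.
m = m₁·m₂ = (+0.1452)(-0.3558) = -0.0517.

m = -0.0517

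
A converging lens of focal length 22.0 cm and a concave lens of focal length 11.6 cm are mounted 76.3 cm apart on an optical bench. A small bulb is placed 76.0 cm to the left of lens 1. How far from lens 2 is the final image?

9.24 cm

Lens 1: 1/d_i1 = 1/f₁ − 1/d_o1 = 1/(22.0) − 1/(76.0) = 0.03230, so d_i1 = 30.96 cm.
The intermediate image is 30.96 cm to the right of lens 1, which is 76.3 − (30.96) = 45.34 cm to the left of lens 2, so d_o2 = +45.34 cm.
Lens 2 is diverging, so f₂ = −11.6 cm.
Lens 2: 1/d_i2 = 1/f₂ − 1/d_o2 = 1/(-11.6) − 1/(45.34) = -0.1083, so d_i2 = -9.24 cm.
The final image is virtual, 9.24 cm to the left of lens 2 (overall magnification ≈ -0.083).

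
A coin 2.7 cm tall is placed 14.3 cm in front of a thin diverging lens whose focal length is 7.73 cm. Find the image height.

For a diverging lens, f = -7.73 cm.
1/d_i = 1/f − 1/d_o = 1/(-7.730) − 1/(14.3) = -0.1993, so d_i = -5.018 cm.
m = −d_i/d_o = +0.3509.
|h_i| = |m|·h_o = 0.3509 × 2.7 = 0.947 cm. The image is virtual, upright and reduced, on the same side as the object.

0.947 cm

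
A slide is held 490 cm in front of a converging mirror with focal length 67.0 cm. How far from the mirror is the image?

Mirror equation: 1/v = 1/f − 1/u = 1/(67.00) − 1/(490) = 0.01493 − 0.002041 = 0.01288, so v = 77.6 cm.
The image is real, inverted and reduced, in front of the mirror.

77.6 cm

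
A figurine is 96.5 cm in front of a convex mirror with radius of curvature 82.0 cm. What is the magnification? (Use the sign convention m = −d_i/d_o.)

m = +0.298

f = R/2 = 82.0/2 = 41.00 cm; for a convex mirror, f = -41.00 cm.
1/d_i = 1/f − 1/d_o = 1/(-41.00) − 1/(96.5) = -0.03475, so d_i = -28.77 cm.
m = −d_i/d_o = −(-28.77)/(96.5) = +0.298.
The image is virtual, upright and reduced, behind the mirror.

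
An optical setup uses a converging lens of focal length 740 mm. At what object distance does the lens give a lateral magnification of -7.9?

834 mm

m = −d_i/d_o ⇒ d_i = −m·d_o.
1/f = 1/d_o + 1/d_i = 1/d_o − 1/(m·d_o) = (1 − 1/m)/d_o, so d_o = f(1 − 1/m) = (740.0)(1 − 1/(-7.9)) = 834 mm.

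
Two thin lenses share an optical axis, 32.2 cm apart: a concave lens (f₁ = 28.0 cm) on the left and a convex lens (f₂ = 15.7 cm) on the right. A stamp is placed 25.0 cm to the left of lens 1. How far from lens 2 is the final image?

Lens 1 is diverging, so f₁ = −28.0 cm.
Lens 1: 1/d_i1 = 1/f₁ − 1/d_o1 = 1/(-28.0) − 1/(25.0) = -0.07571, so d_i1 = -13.21 cm.
The intermediate image is 13.21 cm to the left of lens 1 (virtual), which is 32.2 − (-13.21) = 45.41 cm to the left of lens 2, so d_o2 = +45.41 cm.
Lens 2: 1/d_i2 = 1/f₂ − 1/d_o2 = 1/(15.7) − 1/(45.41) = 0.04167, so d_i2 = 24.0 cm.
The final image is real, 24.0 cm to the right of lens 2 (overall magnification ≈ -0.28).

24.0 cm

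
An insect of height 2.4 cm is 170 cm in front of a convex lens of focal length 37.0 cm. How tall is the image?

1/d_i = 1/f − 1/d_o = 1/(37.00) − 1/(170) = 0.02114, so d_i = 47.29 cm.
m = −d_i/d_o = -0.2782.
|h_i| = |m|·h_o = 0.2782 × 2.4 = 0.668 cm. The image is real, inverted and reduced, on the far side of the lens.

0.668 cm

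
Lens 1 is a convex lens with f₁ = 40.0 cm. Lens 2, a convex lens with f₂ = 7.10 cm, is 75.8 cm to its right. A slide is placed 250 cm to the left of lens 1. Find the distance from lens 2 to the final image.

9.49 cm

Lens 1: 1/d_i1 = 1/f₁ − 1/d_o1 = 1/(40.0) − 1/(250) = 0.02100, so d_i1 = 47.62 cm.
The intermediate image is 47.62 cm to the right of lens 1, which is 75.8 − (47.62) = 28.18 cm to the left of lens 2, so d_o2 = +28.18 cm.
Lens 2: 1/d_i2 = 1/f₂ − 1/d_o2 = 1/(7.10) − 1/(28.18) = 0.1054, so d_i2 = 9.49 cm.
The final image is real, 9.49 cm to the right of lens 2 (overall magnification ≈ 0.064).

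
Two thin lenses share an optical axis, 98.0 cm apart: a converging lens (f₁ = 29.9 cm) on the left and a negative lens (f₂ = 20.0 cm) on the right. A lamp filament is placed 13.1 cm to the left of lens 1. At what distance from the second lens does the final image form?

Lens 1: 1/d_i1 = 1/f₁ − 1/d_o1 = 1/(29.9) − 1/(13.1) = -0.04289, so d_i1 = -23.31 cm.
The intermediate image is 23.31 cm to the left of lens 1 (virtual), which is 98.0 − (-23.31) = 121.3 cm to the left of lens 2, so d_o2 = +121.3 cm.
Lens 2 is diverging, so f₂ = −20.0 cm.
Lens 2: 1/d_i2 = 1/f₂ − 1/d_o2 = 1/(-20.0) − 1/(121.3) = -0.05824, so d_i2 = -17.2 cm.
The final image is virtual, 17.2 cm to the left of lens 2 (overall magnification ≈ 0.25).

17.2 cm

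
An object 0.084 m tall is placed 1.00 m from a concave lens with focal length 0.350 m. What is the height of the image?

For a concave lens, f = -0.350 m.
1/d_i = 1/f − 1/d_o = 1/(-0.3500) − 1/(1.00) = -3.857, so d_i = -0.2593 m.
m = −d_i/d_o = +0.2593.
|h_i| = |m|·h_o = 0.2593 × 0.084 = 0.0218 m. The image is virtual, upright and reduced, on the same side as the object.

0.0218 m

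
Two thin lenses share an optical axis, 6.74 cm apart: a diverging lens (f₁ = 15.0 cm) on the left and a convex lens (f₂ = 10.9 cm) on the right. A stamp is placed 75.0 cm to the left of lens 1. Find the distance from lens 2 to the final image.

Lens 1 is diverging, so f₁ = −15.0 cm.
Lens 1: 1/d_i1 = 1/f₁ − 1/d_o1 = 1/(-15.0) − 1/(75.0) = -0.08000, so d_i1 = -12.50 cm.
The intermediate image is 12.50 cm to the left of lens 1 (virtual), which is 6.74 − (-12.50) = 19.24 cm to the left of lens 2, so d_o2 = +19.24 cm.
Lens 2: 1/d_i2 = 1/f₂ − 1/d_o2 = 1/(10.9) − 1/(19.24) = 0.03977, so d_i2 = 25.1 cm.
The final image is real, 25.1 cm to the right of lens 2 (overall magnification ≈ -0.22).

25.1 cm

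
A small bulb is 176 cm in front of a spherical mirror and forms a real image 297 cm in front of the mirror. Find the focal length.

Real image ⇒ d_i = +297 cm.
1/f = 1/d_o + 1/d_i = 1/(176) + 1/(297) = 0.009049, so f = 111 cm.
Since f is positive, the spherical mirror is concave.

f = 111 cm (concave)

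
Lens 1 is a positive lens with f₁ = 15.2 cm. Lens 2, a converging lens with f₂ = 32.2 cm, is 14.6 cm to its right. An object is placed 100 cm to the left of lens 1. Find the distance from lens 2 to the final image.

3.01 cm

Lens 1: 1/d_i1 = 1/f₁ − 1/d_o1 = 1/(15.2) − 1/(100) = 0.05579, so d_i1 = 17.92 cm.
The intermediate image is 17.92 cm to the right of lens 1, which lies 3.320 cm to the right of lens 2 — a virtual object — so d_o2 = −3.320 cm.
Lens 2: 1/d_i2 = 1/f₂ − 1/d_o2 = 1/(32.2) − 1/(-3.320) = 0.3323, so d_i2 = 3.01 cm.
The final image is real, 3.01 cm to the right of lens 2 (overall magnification ≈ -0.16).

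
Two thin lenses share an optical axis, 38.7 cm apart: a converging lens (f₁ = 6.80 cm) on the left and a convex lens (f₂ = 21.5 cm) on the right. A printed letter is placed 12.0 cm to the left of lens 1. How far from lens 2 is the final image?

Lens 1: 1/d_i1 = 1/f₁ − 1/d_o1 = 1/(6.80) − 1/(12.0) = 0.06373, so d_i1 = 15.69 cm.
The intermediate image is 15.69 cm to the right of lens 1, which is 38.7 − (15.69) = 23.01 cm to the left of lens 2, so d_o2 = +23.01 cm.
Lens 2: 1/d_i2 = 1/f₂ − 1/d_o2 = 1/(21.5) − 1/(23.01) = 0.003052, so d_i2 = 328 cm.
The final image is real, 328 cm to the right of lens 2 (overall magnification ≈ 19).

328 cm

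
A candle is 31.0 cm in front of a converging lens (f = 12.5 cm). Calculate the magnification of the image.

m = -0.676

1/d_i = 1/f − 1/d_o = 1/(12.50) − 1/(31.0) = 0.04774, so d_i = 20.95 cm.
m = −d_i/d_o = −(20.95)/(31.0) = -0.676.
The image is real, inverted and reduced, on the far side of the lens.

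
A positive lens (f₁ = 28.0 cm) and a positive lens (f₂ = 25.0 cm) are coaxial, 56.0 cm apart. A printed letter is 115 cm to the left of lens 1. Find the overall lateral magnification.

m = -1.34

Lens 1: 1/d_i1 = 1/(28.0) − 1/(115) = 0.02702, so d_i1 = 37.01 cm; m₁ = −d_i1/d_o1 = -0.3218.
d_o2 = 56.0 − (37.01) = 18.99 cm.
Lens 2: 1/d_i2 = 1/(25.0) − 1/(18.99) = -0.01266, so d_i2 = -78.99 cm; m₂ = −d_i2/d_o2 = +4.160.
m = m₁·m₂ = (-0.3218)(+4.160) = -1.34.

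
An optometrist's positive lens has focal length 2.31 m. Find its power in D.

P = +0.433 D

P = 1/f = 1/(2.31 m) = +0.433 D.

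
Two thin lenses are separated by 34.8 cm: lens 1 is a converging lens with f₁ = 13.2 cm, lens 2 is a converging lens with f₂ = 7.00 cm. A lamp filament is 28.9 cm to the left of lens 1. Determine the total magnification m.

Lens 1: 1/d_i1 = 1/(13.2) − 1/(28.9) = 0.04116, so d_i1 = 24.30 cm; m₁ = −d_i1/d_o1 = -0.8408.
d_o2 = 34.8 − (24.30) = 10.50 cm.
Lens 2: 1/d_i2 = 1/(7.00) − 1/(10.50) = 0.04762, so d_i2 = 21.00 cm; m₂ = −d_i2/d_o2 = -2.000.
m = m₁·m₂ = (-0.8408)(-2.000) = +1.68.

m = +1.68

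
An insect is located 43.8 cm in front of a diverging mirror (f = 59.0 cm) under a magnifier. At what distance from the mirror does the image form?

25.1 cm

For a diverging mirror, f = -59.0 cm.
Mirror equation: 1/v = 1/f − 1/u = 1/(-59.00) − 1/(43.8) = -0.01695 − 0.02283 = -0.03978, so v = -25.1 cm.
The image is virtual, upright and reduced, behind the mirror.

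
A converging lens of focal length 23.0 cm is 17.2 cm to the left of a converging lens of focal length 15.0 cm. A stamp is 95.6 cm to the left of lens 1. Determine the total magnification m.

Lens 1: 1/d_i1 = 1/(23.0) − 1/(95.6) = 0.03302, so d_i1 = 30.29 cm; m₁ = −d_i1/d_o1 = -0.3168.
d_o2 = 17.2 − (30.29) = -13.09 cm (virtual object).
Lens 2: 1/d_i2 = 1/(15.0) − 1/(-13.09) = 0.1431, so d_i2 = 6.990 cm; m₂ = −d_i2/d_o2 = +0.5340.
m = m₁·m₂ = (-0.3168)(+0.5340) = -0.169.

m = -0.169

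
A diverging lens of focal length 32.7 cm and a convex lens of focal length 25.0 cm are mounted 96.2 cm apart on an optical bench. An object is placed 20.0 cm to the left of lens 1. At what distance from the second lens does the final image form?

32.5 cm

Lens 1 is diverging, so f₁ = −32.7 cm.
Lens 1: 1/d_i1 = 1/f₁ − 1/d_o1 = 1/(-32.7) − 1/(20.0) = -0.08058, so d_i1 = -12.41 cm.
The intermediate image is 12.41 cm to the left of lens 1 (virtual), which is 96.2 − (-12.41) = 108.6 cm to the left of lens 2, so d_o2 = +108.6 cm.
Lens 2: 1/d_i2 = 1/f₂ − 1/d_o2 = 1/(25.0) − 1/(108.6) = 0.03079, so d_i2 = 32.5 cm.
The final image is real, 32.5 cm to the right of lens 2 (overall magnification ≈ -0.19).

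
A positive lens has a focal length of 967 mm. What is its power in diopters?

f = 96.7 cm = 0.967 m.
P = 1/f = 1/(0.967 m) = +1.03 D.

P = +1.03 D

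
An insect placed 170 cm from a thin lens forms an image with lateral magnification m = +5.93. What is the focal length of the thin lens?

f = 204 cm (converging)

m = −d_i/d_o ⇒ d_i = −m·d_o = −(+5.93)·(170) = -1008 cm.
1/f = 1/d_o + 1/d_i = 1/(170) + 1/(-1008) = 0.004890, so f = 204 cm.
Since f is positive, the thin lens is converging.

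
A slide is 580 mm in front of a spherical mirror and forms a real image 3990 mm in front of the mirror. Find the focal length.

Real image ⇒ d_i = +3990 mm.
1/f = 1/d_o + 1/d_i = 1/(580) + 1/(3990) = 0.001975, so f = 506 mm.
Since f is positive, the spherical mirror is concave.

f = 506 mm (concave)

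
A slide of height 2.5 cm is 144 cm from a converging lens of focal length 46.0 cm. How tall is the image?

1/d_i = 1/f − 1/d_o = 1/(46.00) − 1/(144) = 0.01479, so d_i = 67.59 cm.
m = −d_i/d_o = -0.4694.
|h_i| = |m|·h_o = 0.4694 × 2.5 = 1.17 cm. The image is real, inverted and reduced, on the far side of the lens.

1.17 cm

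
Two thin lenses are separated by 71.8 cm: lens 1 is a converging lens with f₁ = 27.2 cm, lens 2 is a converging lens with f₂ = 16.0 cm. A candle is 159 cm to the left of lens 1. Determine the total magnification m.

m = +0.144

Lens 1: 1/d_i1 = 1/(27.2) − 1/(159) = 0.03048, so d_i1 = 32.81 cm; m₁ = −d_i1/d_o1 = -0.2064.
d_o2 = 71.8 − (32.81) = 38.99 cm.
Lens 2: 1/d_i2 = 1/(16.0) − 1/(38.99) = 0.03685, so d_i2 = 27.14 cm; m₂ = −d_i2/d_o2 = -0.6960.
m = m₁·m₂ = (-0.2064)(-0.6960) = +0.144.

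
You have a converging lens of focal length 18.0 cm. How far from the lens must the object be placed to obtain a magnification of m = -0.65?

m = −d_i/d_o ⇒ d_i = −m·d_o.
1/f = 1/d_o + 1/d_i = 1/d_o − 1/(m·d_o) = (1 − 1/m)/d_o, so d_o = f(1 − 1/m) = (18.00)(1 − 1/(-0.65)) = 45.7 cm.

45.7 cm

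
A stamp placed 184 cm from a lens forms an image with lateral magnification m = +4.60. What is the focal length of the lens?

m = −d_i/d_o ⇒ d_i = −m·d_o = −(+4.60)·(184) = -846.4 cm.
1/f = 1/d_o + 1/d_i = 1/(184) + 1/(-846.4) = 0.004253, so f = 235 cm.
Since f is positive, the lens is converging.

f = 235 cm (converging)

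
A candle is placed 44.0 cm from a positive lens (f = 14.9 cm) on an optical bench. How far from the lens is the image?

22.5 cm

Lens equation: 1/v = 1/f − 1/u = 1/(14.90) − 1/(44.0) = 0.06711 − 0.02273 = 0.04439, so v = 22.5 cm.
The image is real, inverted and reduced, on the far side of the lens.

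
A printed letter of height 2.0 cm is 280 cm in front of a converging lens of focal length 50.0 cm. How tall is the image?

0.435 cm

1/d_i = 1/f − 1/d_o = 1/(50.00) − 1/(280) = 0.01643, so d_i = 60.87 cm.
m = −d_i/d_o = -0.2174.
|h_i| = |m|·h_o = 0.2174 × 2.0 = 0.435 cm. The image is real, inverted and reduced, on the far side of the lens.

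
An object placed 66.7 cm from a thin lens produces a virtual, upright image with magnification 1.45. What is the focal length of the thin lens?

f = 215 cm (converging)

m = −d_i/d_o ⇒ d_i = −m·d_o = −(+1.45)·(66.7) = -96.72 cm.
1/f = 1/d_o + 1/d_i = 1/(66.7) + 1/(-96.72) = 0.004653, so f = 215 cm.
Since f is positive, the thin lens is converging.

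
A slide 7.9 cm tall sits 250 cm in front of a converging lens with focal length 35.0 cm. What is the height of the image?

1/d_i = 1/f − 1/d_o = 1/(35.00) − 1/(250) = 0.02457, so d_i = 40.70 cm.
m = −d_i/d_o = -0.1628.
|h_i| = |m|·h_o = 0.1628 × 7.9 = 1.29 cm. The image is real, inverted and reduced, on the far side of the lens.

1.29 cm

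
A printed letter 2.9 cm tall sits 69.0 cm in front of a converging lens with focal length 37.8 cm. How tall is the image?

1/d_i = 1/f − 1/d_o = 1/(37.80) − 1/(69.0) = 0.01196, so d_i = 83.60 cm.
m = −d_i/d_o = -1.212.
|h_i| = |m|·h_o = 1.212 × 2.9 = 3.51 cm. The image is real, inverted and enlarged, on the far side of the lens.

3.51 cm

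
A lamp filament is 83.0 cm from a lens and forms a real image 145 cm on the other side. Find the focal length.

Real image ⇒ d_i = +145 cm.
1/f = 1/d_o + 1/d_i = 1/(83.0) + 1/(145) = 0.01894, so f = 52.8 cm.
Since f is positive, the lens is converging.

f = 52.8 cm (converging)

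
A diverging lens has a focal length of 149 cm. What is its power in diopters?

P = -0.671 D

For a diverging lens, f = −149 cm.
f = -149 cm = -1.49 m.
P = 1/f = 1/(-1.49 m) = -0.671 D.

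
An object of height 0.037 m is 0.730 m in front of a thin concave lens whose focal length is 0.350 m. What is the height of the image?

For a concave lens, f = -0.350 m.
1/d_i = 1/f − 1/d_o = 1/(-0.3500) − 1/(0.730) = -4.227, so d_i = -0.2366 m.
m = −d_i/d_o = +0.3241.
|h_i| = |m|·h_o = 0.3241 × 0.037 = 0.0120 m. The image is virtual, upright and reduced, on the same side as the object.

0.0120 m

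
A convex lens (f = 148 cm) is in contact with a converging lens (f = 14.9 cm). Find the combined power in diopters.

P = +7.39 D

P₁ = 1/f₁ = 1/(1.48 m) = +0.6757 D; P₂ = 1/f₂ = 1/(0.149 m) = +6.711 D.
For thin lenses in contact, P = P₁ + P₂ = (+0.6757) + (+6.711) = +7.39 D.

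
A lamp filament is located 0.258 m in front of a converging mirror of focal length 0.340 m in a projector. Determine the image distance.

1.07 m

Mirror equation: 1/s_i = 1/f − 1/s_o = 1/(0.3400) − 1/(0.258) = 2.941 − 3.876 = -0.9348, so s_i = -1.07 m.
The image is virtual, upright and enlarged, behind the mirror.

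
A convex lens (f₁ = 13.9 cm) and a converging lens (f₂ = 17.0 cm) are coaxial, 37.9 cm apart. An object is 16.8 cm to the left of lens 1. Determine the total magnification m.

m = -1.37

Lens 1: 1/d_i1 = 1/(13.9) − 1/(16.8) = 0.01242, so d_i1 = 80.52 cm; m₁ = −d_i1/d_o1 = -4.793.
d_o2 = 37.9 − (80.52) = -42.62 cm (virtual object).
Lens 2: 1/d_i2 = 1/(17.0) − 1/(-42.62) = 0.08229, so d_i2 = 12.15 cm; m₂ = −d_i2/d_o2 = +0.2851.
m = m₁·m₂ = (-4.793)(+0.2851) = -1.37.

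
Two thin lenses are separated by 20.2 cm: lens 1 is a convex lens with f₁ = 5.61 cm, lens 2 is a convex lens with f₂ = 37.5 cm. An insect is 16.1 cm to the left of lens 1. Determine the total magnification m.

m = -0.774

Lens 1: 1/d_i1 = 1/(5.61) − 1/(16.1) = 0.1161, so d_i1 = 8.610 cm; m₁ = −d_i1/d_o1 = -0.5348.
d_o2 = 20.2 − (8.610) = 11.59 cm.
Lens 2: 1/d_i2 = 1/(37.5) − 1/(11.59) = -0.05961, so d_i2 = -16.77 cm; m₂ = −d_i2/d_o2 = +1.447.
m = m₁·m₂ = (-0.5348)(+1.447) = -0.774.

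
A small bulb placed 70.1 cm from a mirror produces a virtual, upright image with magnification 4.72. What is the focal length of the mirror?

f = 88.9 cm (concave)

m = −d_i/d_o ⇒ d_i = −m·d_o = −(+4.72)·(70.1) = -330.9 cm.
1/f = 1/d_o + 1/d_i = 1/(70.1) + 1/(-330.9) = 0.01124, so f = 88.9 cm.
Since f is positive, the mirror is concave.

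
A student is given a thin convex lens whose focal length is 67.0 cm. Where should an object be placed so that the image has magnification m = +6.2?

m = −d_i/d_o ⇒ d_i = −m·d_o.
1/f = 1/d_o + 1/d_i = 1/d_o − 1/(m·d_o) = (1 − 1/m)/d_o, so d_o = f(1 − 1/m) = (67.00)(1 − 1/(+6.2)) = 56.2 cm.

56.2 cm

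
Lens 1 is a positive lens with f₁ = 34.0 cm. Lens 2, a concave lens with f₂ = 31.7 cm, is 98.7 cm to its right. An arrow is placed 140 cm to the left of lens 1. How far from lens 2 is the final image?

Lens 1: 1/d_i1 = 1/f₁ − 1/d_o1 = 1/(34.0) − 1/(140) = 0.02227, so d_i1 = 44.91 cm.
The intermediate image is 44.91 cm to the right of lens 1, which is 98.7 − (44.91) = 53.79 cm to the left of lens 2, so d_o2 = +53.79 cm.
Lens 2 is diverging, so f₂ = −31.7 cm.
Lens 2: 1/d_i2 = 1/f₂ − 1/d_o2 = 1/(-31.7) − 1/(53.79) = -0.05014, so d_i2 = -19.9 cm.
The final image is virtual, 19.9 cm to the left of lens 2 (overall magnification ≈ -0.12).

19.9 cm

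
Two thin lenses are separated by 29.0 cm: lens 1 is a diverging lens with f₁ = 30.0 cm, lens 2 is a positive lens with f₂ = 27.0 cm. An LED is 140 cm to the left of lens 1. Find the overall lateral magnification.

m = -0.178

f₁ = −30.0 cm (diverging).
Lens 1: 1/d_i1 = 1/(-30.0) − 1/(140) = -0.04048, so d_i1 = -24.71 cm; m₁ = −d_i1/d_o1 = +0.1765.
d_o2 = 29.0 − (-24.71) = 53.71 cm.
Lens 2: 1/d_i2 = 1/(27.0) − 1/(53.71) = 0.01842, so d_i2 = 54.29 cm; m₂ = −d_i2/d_o2 = -1.011.
m = m₁·m₂ = (+0.1765)(-1.011) = -0.178.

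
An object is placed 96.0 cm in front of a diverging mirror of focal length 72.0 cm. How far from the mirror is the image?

For a diverging mirror, f = -72.0 cm.
Mirror equation: 1/v = 1/f − 1/u = 1/(-72.00) − 1/(96.0) = -0.01389 − 0.01042 = -0.02431, so v = -41.1 cm.
The image is virtual, upright and reduced, behind the mirror.

41.1 cm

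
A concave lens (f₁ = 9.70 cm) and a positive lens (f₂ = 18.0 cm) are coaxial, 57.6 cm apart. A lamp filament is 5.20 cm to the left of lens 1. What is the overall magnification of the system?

m = -0.273

f₁ = −9.70 cm (diverging).
Lens 1: 1/d_i1 = 1/(-9.70) − 1/(5.20) = -0.2954, so d_i1 = -3.385 cm; m₁ = −d_i1/d_o1 = +0.6510.
d_o2 = 57.6 − (-3.385) = 60.98 cm.
Lens 2: 1/d_i2 = 1/(18.0) − 1/(60.98) = 0.03916, so d_i2 = 25.54 cm; m₂ = −d_i2/d_o2 = -0.4188.
m = m₁·m₂ = (+0.6510)(-0.4188) = -0.273.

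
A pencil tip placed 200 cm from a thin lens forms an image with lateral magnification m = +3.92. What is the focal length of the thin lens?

m = −d_i/d_o ⇒ d_i = −m·d_o = −(+3.92)·(200) = -784.0 cm.
1/f = 1/d_o + 1/d_i = 1/(200) + 1/(-784.0) = 0.003724, so f = 268 cm.
Since f is positive, the thin lens is converging.

f = 268 cm (converging)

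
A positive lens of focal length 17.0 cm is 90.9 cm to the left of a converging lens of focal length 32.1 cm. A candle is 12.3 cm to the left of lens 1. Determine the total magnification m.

m = -1.12

Lens 1: 1/d_i1 = 1/(17.0) − 1/(12.3) = -0.02248, so d_i1 = -44.49 cm; m₁ = −d_i1/d_o1 = +3.617.
d_o2 = 90.9 − (-44.49) = 135.4 cm.
Lens 2: 1/d_i2 = 1/(32.1) − 1/(135.4) = 0.02377, so d_i2 = 42.07 cm; m₂ = −d_i2/d_o2 = -0.3107.
m = m₁·m₂ = (+3.617)(-0.3107) = -1.12.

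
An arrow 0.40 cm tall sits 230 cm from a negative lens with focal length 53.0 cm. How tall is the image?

0.0749 cm

For a negative lens, f = -53.0 cm.
1/d_i = 1/f − 1/d_o = 1/(-53.00) − 1/(230) = -0.02322, so d_i = -43.07 cm.
m = −d_i/d_o = +0.1873.
|h_i| = |m|·h_o = 0.1873 × 0.40 = 0.0749 cm. The image is virtual, upright and reduced, on the same side as the object.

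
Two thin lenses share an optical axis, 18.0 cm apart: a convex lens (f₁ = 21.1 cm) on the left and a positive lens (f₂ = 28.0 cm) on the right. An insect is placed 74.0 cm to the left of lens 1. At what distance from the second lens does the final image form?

8.16 cm

Lens 1: 1/d_i1 = 1/f₁ − 1/d_o1 = 1/(21.1) − 1/(74.0) = 0.03388, so d_i1 = 29.52 cm.
The intermediate image is 29.52 cm to the right of lens 1, which lies 11.52 cm to the right of lens 2 — a virtual object — so d_o2 = −11.52 cm.
Lens 2: 1/d_i2 = 1/f₂ − 1/d_o2 = 1/(28.0) − 1/(-11.52) = 0.1225, so d_i2 = 8.16 cm.
The final image is real, 8.16 cm to the right of lens 2 (overall magnification ≈ -0.28).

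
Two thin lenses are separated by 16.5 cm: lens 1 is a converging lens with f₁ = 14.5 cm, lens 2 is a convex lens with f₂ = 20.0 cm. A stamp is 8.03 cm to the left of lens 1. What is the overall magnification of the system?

m = -3.09

Lens 1: 1/d_i1 = 1/(14.5) − 1/(8.03) = -0.05557, so d_i1 = -18.00 cm; m₁ = −d_i1/d_o1 = +2.242.
d_o2 = 16.5 − (-18.00) = 34.50 cm.
Lens 2: 1/d_i2 = 1/(20.0) − 1/(34.50) = 0.02101, so d_i2 = 47.59 cm; m₂ = −d_i2/d_o2 = -1.379.
m = m₁·m₂ = (+2.242)(-1.379) = -3.09.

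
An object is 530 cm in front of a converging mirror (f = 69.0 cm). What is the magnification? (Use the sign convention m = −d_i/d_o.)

1/d_i = 1/f − 1/d_o = 1/(69.00) − 1/(530) = 0.01261, so d_i = 79.33 cm.
m = −d_i/d_o = −(79.33)/(530) = -0.150.
The image is real, inverted and reduced, in front of the mirror.

m = -0.150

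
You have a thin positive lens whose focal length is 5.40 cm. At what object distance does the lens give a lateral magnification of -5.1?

6.46 cm

m = −d_i/d_o ⇒ d_i = −m·d_o.
1/f = 1/d_o + 1/d_i = 1/d_o − 1/(m·d_o) = (1 − 1/m)/d_o, so d_o = f(1 − 1/m) = (5.400)(1 − 1/(-5.1)) = 6.46 cm.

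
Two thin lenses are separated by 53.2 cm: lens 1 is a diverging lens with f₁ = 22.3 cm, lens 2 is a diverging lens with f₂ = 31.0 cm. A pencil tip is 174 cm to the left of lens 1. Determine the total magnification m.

m = +0.0339

f₁ = −22.3 cm (diverging).
Lens 1: 1/d_i1 = 1/(-22.3) − 1/(174) = -0.05059, so d_i1 = -19.77 cm; m₁ = −d_i1/d_o1 = +0.1136.
d_o2 = 53.2 − (-19.77) = 72.97 cm.
f₂ = −31.0 cm (diverging).
Lens 2: 1/d_i2 = 1/(-31.0) − 1/(72.97) = -0.04596, so d_i2 = -21.76 cm; m₂ = −d_i2/d_o2 = +0.2982.
m = m₁·m₂ = (+0.1136)(+0.2982) = +0.0339.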